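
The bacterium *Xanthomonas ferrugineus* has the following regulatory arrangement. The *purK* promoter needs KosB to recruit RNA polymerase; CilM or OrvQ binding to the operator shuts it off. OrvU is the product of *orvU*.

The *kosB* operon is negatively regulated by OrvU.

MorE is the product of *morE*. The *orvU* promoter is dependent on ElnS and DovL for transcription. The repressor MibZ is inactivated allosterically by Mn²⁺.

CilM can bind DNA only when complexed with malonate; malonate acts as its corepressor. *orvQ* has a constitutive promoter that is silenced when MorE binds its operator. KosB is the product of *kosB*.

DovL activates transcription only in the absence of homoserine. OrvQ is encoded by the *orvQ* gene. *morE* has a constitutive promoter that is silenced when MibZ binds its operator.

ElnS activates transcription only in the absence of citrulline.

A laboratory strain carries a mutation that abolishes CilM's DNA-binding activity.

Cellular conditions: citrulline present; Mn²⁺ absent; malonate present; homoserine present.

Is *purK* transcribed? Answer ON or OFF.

OFF

Citrulline is present, so ElnS is inactive.
Homoserine is present, so DovL is inactive.
Required activator ElnS is absent, so *orvU* is not transcribed.
So OrvU is not produced.
With no repressor bound, *kosB* is transcribed.
So KosB is produced and active.
CilM is non-functional in this strain, so it has no effect.
Mn²⁺ is absent, so MibZ is active.
With repressor MibZ bound, *morE* is not transcribed.
So MorE is not produced.
With no repressor bound, *orvQ* is transcribed.
So OrvQ is produced and active.
With repressor OrvQ bound, *purK* is not transcribed.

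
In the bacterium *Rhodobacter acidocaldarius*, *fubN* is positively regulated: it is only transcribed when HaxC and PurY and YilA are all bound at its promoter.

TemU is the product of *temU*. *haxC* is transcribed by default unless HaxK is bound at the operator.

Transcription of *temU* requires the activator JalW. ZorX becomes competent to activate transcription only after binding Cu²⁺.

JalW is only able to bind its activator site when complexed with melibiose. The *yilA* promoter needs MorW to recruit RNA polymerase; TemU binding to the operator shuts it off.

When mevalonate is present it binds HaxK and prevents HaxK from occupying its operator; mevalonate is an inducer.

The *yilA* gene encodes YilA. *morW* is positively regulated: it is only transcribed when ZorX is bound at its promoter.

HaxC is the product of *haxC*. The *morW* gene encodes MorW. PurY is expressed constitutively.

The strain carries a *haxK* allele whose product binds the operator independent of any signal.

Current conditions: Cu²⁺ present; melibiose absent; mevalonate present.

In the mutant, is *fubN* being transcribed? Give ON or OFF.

HaxK is constitutively active in this strain.
With repressor HaxK bound, *haxC* is not transcribed.
So HaxC is not produced.
PurY is produced constitutively and is active.
Melibiose is absent, so JalW is inactive.
Required activator JalW is absent, so *temU* is not transcribed.
So TemU is not produced.
Cu²⁺ is present, so ZorX is active.
No repressor is bound and ZorX is active, so *morW* is transcribed.
So MorW is produced and active.
No repressor is bound and MorW is active, so *yilA* is transcribed.
So YilA is produced and active.
Required activator HaxC is absent, so *fubN* is not transcribed.

OFF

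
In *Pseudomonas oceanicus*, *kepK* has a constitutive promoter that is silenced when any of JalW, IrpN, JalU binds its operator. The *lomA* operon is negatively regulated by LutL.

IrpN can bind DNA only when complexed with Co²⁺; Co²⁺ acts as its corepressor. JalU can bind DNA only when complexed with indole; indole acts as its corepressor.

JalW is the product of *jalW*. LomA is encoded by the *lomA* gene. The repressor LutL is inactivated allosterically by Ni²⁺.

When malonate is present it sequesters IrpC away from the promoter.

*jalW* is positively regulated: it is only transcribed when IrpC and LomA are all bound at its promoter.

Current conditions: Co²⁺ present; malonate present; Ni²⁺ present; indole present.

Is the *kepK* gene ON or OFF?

OFF

Malonate is present, so IrpC is inactive.
Ni²⁺ is present, so LutL is inactive.
With no repressor bound, *lomA* is transcribed.
So LomA is produced and active.
Required activator IrpC is absent, so *jalW* is not transcribed.
So JalW is not produced.
Co²⁺ is present, so IrpN is active.
Indole is present, so JalU is active.
With repressor IrpN bound, *kepK* is not transcribed.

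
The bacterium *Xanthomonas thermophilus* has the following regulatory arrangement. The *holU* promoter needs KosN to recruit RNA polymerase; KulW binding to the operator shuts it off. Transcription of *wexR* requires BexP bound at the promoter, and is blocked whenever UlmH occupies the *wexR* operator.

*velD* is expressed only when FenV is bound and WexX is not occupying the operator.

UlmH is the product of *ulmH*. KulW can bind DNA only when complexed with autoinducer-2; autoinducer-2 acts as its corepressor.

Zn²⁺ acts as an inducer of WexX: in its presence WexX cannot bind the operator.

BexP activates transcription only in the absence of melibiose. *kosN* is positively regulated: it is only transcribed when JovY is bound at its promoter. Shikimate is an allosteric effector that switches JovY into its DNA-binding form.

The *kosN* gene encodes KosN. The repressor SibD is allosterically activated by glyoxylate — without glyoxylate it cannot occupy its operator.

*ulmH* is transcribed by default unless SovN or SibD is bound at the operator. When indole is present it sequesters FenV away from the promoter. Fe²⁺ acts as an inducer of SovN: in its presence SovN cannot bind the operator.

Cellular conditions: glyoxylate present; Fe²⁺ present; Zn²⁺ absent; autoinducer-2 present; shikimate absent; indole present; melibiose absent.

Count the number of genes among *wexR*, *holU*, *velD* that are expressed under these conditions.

Fe²⁺ is present, so SovN is inactive.
Glyoxylate is present, so SibD is active.
With repressor SibD bound, *ulmH* is not transcribed.
So UlmH is not produced.
Melibiose is absent, so BexP is active.
No repressor is bound and BexP is active, so *wexR* is transcribed.
→ *wexR* is ON.
Shikimate is absent, so JovY is inactive.
Required activator JovY is absent, so *kosN* is not transcribed.
So KosN is not produced.
Autoinducer-2 is present, so KulW is active.
With repressor KulW bound, *holU* is not transcribed.
→ *holU* is OFF.
Zn²⁺ is absent, so WexX is active.
Indole is present, so FenV is inactive.
With repressor WexX bound, *velD* is not transcribed.
→ *velD* is OFF.
1 of the 3 genes is transcribed.

1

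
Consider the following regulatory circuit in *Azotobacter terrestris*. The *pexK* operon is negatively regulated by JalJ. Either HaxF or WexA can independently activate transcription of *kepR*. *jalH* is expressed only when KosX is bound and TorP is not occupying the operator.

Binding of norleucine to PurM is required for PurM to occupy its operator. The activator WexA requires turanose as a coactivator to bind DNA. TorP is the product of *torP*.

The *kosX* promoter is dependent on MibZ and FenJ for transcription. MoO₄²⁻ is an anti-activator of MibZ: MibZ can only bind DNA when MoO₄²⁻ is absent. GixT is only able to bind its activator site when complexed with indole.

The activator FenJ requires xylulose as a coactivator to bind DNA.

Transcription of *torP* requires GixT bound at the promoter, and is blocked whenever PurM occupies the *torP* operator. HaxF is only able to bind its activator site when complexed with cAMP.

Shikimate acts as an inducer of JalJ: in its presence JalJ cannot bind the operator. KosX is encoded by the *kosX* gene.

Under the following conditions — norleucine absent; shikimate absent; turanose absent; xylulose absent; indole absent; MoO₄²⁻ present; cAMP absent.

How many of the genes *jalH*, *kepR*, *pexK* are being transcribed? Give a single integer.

Norleucine is absent, so PurM is inactive.
Indole is absent, so GixT is inactive.
Required activator GixT is absent, so *torP* is not transcribed.
So TorP is not produced.
MoO₄²⁻ is present, so MibZ is inactive.
Xylulose is absent, so FenJ is inactive.
Required activator MibZ is absent, so *kosX* is not transcribed.
So KosX is not produced.
Required activator KosX is absent, so *jalH* is not transcribed.
→ *jalH* is OFF.
cAMP is absent, so HaxF is inactive.
Turanose is absent, so WexA is inactive.
No activator is available at the *kepR* promoter, so *kepR* is not transcribed.
→ *kepR* is OFF.
Shikimate is absent, so JalJ is active.
With repressor JalJ bound, *pexK* is not transcribed.
→ *pexK* is OFF.
0 of the 3 genes are transcribed.

0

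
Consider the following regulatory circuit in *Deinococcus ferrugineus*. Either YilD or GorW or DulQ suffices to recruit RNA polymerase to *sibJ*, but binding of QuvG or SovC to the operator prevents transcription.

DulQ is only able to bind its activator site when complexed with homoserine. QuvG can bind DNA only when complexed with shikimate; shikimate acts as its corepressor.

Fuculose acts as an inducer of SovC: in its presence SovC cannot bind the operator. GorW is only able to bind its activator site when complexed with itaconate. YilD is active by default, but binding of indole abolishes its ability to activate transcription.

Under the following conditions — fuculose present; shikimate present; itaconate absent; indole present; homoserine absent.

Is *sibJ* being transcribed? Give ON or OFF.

OFF

Indole is present, so YilD is inactive.
Itaconate is absent, so GorW is inactive.
Shikimate is present, so QuvG is active.
Homoserine is absent, so DulQ is inactive.
Fuculose is present, so SovC is inactive.
With repressor QuvG bound, *sibJ* is not transcribed.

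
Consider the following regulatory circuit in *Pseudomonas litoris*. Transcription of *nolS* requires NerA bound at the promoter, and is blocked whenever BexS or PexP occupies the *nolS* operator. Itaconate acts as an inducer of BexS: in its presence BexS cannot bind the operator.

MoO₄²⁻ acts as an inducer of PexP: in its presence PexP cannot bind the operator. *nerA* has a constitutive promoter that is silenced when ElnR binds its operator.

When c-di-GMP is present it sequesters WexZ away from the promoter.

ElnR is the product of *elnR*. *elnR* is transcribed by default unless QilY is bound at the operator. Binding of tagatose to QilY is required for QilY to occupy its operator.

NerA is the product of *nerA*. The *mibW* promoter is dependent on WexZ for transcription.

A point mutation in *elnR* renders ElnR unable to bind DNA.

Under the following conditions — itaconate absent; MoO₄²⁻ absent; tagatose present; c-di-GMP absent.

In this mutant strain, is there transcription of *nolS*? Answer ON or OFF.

Itaconate is absent, so BexS is active.
MoO₄²⁻ is absent, so PexP is active.
ElnR is non-functional in this strain, so it has no effect.
With no repressor bound, *nerA* is transcribed.
So NerA is produced and active.
With repressor BexS bound, *nolS* is not transcribed.

OFF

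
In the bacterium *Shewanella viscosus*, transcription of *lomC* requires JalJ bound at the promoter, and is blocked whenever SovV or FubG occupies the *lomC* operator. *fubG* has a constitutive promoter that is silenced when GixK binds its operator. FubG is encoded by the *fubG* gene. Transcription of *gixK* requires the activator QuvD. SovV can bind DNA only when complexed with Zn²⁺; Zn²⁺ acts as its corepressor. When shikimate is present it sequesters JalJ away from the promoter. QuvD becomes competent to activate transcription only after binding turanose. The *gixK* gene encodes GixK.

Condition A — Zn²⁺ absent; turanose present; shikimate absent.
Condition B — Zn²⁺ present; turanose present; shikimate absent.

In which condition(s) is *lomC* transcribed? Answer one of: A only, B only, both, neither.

A only

Condition A:
Zn²⁺ is absent, so SovV is inactive.
Turanose is present, so QuvD is active.
No repressor is bound and QuvD is active, so *gixK* is transcribed.
So GixK is produced and active.
With repressor GixK bound, *fubG* is not transcribed.
So FubG is not produced.
Shikimate is absent, so JalJ is active.
No repressor is bound and JalJ is active, so *lomC* is transcribed.
→ *lomC* is ON in A.
Condition B:
Zn²⁺ is present, so SovV is active.
Turanose is present, so QuvD is active.
No repressor is bound and QuvD is active, so *gixK* is transcribed.
So GixK is produced and active.
With repressor GixK bound, *fubG* is not transcribed.
So FubG is not produced.
Shikimate is absent, so JalJ is active.
With repressor SovV bound, *lomC* is not transcribed.
→ *lomC* is OFF in B.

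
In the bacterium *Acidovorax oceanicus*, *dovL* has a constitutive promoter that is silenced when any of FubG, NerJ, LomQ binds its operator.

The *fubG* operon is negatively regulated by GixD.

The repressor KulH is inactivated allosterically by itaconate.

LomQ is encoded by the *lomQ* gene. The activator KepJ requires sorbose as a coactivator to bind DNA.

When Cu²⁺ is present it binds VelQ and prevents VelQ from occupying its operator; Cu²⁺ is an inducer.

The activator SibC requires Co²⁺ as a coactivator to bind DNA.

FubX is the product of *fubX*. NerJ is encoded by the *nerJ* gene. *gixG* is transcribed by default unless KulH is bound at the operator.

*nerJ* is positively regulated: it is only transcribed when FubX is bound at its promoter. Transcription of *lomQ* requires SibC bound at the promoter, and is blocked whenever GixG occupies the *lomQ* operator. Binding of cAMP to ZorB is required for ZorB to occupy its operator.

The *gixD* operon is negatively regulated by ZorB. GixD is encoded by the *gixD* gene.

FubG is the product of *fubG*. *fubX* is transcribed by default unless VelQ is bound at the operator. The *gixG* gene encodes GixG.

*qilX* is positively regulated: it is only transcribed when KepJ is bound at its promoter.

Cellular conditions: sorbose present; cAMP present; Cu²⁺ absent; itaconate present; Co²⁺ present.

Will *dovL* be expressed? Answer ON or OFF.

OFF

cAMP is present, so ZorB is active.
With repressor ZorB bound, *gixD* is not transcribed.
So GixD is not produced.
With no repressor bound, *fubG* is transcribed.
So FubG is produced and active.
Cu²⁺ is absent, so VelQ is active.
With repressor VelQ bound, *fubX* is not transcribed.
So FubX is not produced.
Required activator FubX is absent, so *nerJ* is not transcribed.
So NerJ is not produced.
Itaconate is present, so KulH is inactive.
With no repressor bound, *gixG* is transcribed.
So GixG is produced and active.
Co²⁺ is present, so SibC is active.
With repressor GixG bound, *lomQ* is not transcribed.
So LomQ is not produced.
With repressor FubG bound, *dovL* is not transcribed.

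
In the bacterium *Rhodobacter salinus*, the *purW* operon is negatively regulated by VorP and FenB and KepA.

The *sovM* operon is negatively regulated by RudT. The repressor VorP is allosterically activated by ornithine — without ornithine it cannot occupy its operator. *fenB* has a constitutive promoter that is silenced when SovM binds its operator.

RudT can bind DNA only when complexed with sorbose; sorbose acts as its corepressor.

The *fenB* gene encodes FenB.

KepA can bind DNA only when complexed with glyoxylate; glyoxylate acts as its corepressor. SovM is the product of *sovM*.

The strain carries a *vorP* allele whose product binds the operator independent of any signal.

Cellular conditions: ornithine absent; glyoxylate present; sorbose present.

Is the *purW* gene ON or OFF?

VorP is constitutively active in this strain.
Sorbose is present, so RudT is active.
With repressor RudT bound, *sovM* is not transcribed.
So SovM is not produced.
With no repressor bound, *fenB* is transcribed.
So FenB is produced and active.
Glyoxylate is present, so KepA is active.
With repressor VorP bound, *purW* is not transcribed.

OFF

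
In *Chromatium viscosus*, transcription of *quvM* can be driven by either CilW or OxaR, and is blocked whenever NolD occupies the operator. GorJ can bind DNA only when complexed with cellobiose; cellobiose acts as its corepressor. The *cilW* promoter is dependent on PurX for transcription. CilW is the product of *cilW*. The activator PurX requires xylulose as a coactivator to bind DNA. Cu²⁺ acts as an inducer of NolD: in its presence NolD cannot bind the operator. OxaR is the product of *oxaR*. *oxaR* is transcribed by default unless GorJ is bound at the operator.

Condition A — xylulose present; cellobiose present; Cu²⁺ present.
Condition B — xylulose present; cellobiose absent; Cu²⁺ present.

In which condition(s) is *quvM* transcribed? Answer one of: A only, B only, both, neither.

Condition A:
Xylulose is present, so PurX is active.
No repressor is bound and PurX is active, so *cilW* is transcribed.
So CilW is produced and active.
Cellobiose is present, so GorJ is active.
With repressor GorJ bound, *oxaR* is not transcribed.
So OxaR is not produced.
Cu²⁺ is present, so NolD is inactive.
Activator CilW is present, so *quvM* is transcribed.
→ *quvM* is ON in A.
Condition B:
Xylulose is present, so PurX is active.
No repressor is bound and PurX is active, so *cilW* is transcribed.
So CilW is produced and active.
Cellobiose is absent, so GorJ is inactive.
With no repressor bound, *oxaR* is transcribed.
So OxaR is produced and active.
Cu²⁺ is present, so NolD is inactive.
Activator CilW is present, so *quvM* is transcribed.
→ *quvM* is ON in B.

both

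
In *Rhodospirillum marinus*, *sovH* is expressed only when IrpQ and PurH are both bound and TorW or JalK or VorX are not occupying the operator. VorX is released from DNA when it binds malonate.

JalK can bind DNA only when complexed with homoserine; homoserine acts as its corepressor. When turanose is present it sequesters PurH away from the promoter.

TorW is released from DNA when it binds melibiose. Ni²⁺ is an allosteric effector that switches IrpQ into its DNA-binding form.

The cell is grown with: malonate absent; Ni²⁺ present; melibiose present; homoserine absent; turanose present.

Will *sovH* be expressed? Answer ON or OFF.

Melibiose is present, so TorW is inactive.
Ni²⁺ is present, so IrpQ is active.
Homoserine is absent, so JalK is inactive.
Malonate is absent, so VorX is active.
Turanose is present, so PurH is inactive.
With repressor VorX bound, *sovH* is not transcribed.

OFF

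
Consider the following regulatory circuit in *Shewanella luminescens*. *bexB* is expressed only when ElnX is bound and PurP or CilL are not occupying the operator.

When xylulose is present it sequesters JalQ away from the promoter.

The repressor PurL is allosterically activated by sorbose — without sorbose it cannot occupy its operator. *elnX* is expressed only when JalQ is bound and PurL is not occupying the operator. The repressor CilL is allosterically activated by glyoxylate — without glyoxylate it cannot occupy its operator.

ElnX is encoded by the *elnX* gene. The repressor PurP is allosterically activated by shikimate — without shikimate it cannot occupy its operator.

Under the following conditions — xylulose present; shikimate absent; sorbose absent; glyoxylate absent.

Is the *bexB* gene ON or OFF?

Shikimate is absent, so PurP is inactive.
Sorbose is absent, so PurL is inactive.
Xylulose is present, so JalQ is inactive.
Required activator JalQ is absent, so *elnX* is not transcribed.
So ElnX is not produced.
Glyoxylate is absent, so CilL is inactive.
Required activator ElnX is absent, so *bexB* is not transcribed.

OFF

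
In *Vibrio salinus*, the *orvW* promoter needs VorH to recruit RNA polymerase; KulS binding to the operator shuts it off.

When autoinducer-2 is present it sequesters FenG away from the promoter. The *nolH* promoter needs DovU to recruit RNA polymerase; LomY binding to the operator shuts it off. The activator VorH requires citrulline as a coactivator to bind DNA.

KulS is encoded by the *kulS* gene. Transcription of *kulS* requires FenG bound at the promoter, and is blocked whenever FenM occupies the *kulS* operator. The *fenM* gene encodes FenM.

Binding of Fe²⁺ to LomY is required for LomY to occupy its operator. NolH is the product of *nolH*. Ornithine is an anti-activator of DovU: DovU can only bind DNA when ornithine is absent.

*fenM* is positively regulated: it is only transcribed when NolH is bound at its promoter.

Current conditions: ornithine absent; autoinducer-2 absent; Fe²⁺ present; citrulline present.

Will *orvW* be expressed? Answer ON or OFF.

OFF

Citrulline is present, so VorH is active.
Autoinducer-2 is absent, so FenG is active.
Ornithine is absent, so DovU is active.
Fe²⁺ is present, so LomY is active.
With repressor LomY bound, *nolH* is not transcribed.
So NolH is not produced.
Required activator NolH is absent, so *fenM* is not transcribed.
So FenM is not produced.
No repressor is bound and FenG is active, so *kulS* is transcribed.
So KulS is produced and active.
With repressor KulS bound, *orvW* is not transcribed.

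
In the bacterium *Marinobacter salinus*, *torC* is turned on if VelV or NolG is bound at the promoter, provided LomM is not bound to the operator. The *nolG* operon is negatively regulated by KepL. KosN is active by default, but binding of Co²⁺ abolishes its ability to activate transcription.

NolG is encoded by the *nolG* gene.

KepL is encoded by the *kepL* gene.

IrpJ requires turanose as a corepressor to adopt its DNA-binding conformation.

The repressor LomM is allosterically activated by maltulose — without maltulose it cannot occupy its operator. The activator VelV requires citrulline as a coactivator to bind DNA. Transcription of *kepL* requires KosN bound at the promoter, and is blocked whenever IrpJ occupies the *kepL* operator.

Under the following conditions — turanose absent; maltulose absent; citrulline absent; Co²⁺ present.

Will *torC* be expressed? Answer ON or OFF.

ON

Maltulose is absent, so LomM is inactive.
Citrulline is absent, so VelV is inactive.
Co²⁺ is present, so KosN is inactive.
Turanose is absent, so IrpJ is inactive.
Required activator KosN is absent, so *kepL* is not transcribed.
So KepL is not produced.
With no repressor bound, *nolG* is transcribed.
So NolG is produced and active.
Activator NolG is present, so *torC* is transcribed.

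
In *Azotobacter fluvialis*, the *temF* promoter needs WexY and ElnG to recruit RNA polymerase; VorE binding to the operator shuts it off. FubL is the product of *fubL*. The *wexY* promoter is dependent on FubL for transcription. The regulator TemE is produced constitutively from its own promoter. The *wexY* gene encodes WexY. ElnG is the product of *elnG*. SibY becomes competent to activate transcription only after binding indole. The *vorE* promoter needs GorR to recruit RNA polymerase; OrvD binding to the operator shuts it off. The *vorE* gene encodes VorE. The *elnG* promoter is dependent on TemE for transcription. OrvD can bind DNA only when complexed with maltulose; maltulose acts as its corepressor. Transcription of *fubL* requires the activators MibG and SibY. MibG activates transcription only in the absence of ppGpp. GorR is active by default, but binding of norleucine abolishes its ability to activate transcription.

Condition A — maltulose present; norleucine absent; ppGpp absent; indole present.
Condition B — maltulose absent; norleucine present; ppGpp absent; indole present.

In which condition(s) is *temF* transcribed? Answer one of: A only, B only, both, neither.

Condition A:
Maltulose is present, so OrvD is active.
Norleucine is absent, so GorR is active.
With repressor OrvD bound, *vorE* is not transcribed.
So VorE is not produced.
ppGpp is absent, so MibG is active.
Indole is present, so SibY is active.
No repressor is bound and MibG and SibY are active, so *fubL* is transcribed.
So FubL is produced and active.
No repressor is bound and FubL is active, so *wexY* is transcribed.
So WexY is produced and active.
TemE is produced constitutively and is active.
No repressor is bound and TemE is active, so *elnG* is transcribed.
So ElnG is produced and active.
No repressor is bound and WexY and ElnG are active, so *temF* is transcribed.
→ *temF* is ON in A.
Condition B:
Maltulose is absent, so OrvD is inactive.
Norleucine is present, so GorR is inactive.
Required activator GorR is absent, so *vorE* is not transcribed.
So VorE is not produced.
ppGpp is absent, so MibG is active.
Indole is present, so SibY is active.
No repressor is bound and MibG and SibY are active, so *fubL* is transcribed.
So FubL is produced and active.
No repressor is bound and FubL is active, so *wexY* is transcribed.
So WexY is produced and active.
TemE is produced constitutively and is active.
No repressor is bound and TemE is active, so *elnG* is transcribed.
So ElnG is produced and active.
No repressor is bound and WexY and ElnG are active, so *temF* is transcribed.
→ *temF* is ON in B.

both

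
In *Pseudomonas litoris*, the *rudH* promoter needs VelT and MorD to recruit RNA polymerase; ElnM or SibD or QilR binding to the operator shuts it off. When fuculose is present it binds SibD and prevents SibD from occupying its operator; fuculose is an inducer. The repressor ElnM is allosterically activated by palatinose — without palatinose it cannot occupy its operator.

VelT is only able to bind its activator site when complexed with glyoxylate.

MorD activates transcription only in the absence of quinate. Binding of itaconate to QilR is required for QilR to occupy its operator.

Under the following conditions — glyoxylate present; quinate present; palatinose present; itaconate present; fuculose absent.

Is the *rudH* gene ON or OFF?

OFF

Glyoxylate is present, so VelT is active.
Palatinose is present, so ElnM is active.
Fuculose is absent, so SibD is active.
Quinate is present, so MorD is inactive.
Itaconate is present, so QilR is active.
With repressor ElnM bound, *rudH* is not transcribed.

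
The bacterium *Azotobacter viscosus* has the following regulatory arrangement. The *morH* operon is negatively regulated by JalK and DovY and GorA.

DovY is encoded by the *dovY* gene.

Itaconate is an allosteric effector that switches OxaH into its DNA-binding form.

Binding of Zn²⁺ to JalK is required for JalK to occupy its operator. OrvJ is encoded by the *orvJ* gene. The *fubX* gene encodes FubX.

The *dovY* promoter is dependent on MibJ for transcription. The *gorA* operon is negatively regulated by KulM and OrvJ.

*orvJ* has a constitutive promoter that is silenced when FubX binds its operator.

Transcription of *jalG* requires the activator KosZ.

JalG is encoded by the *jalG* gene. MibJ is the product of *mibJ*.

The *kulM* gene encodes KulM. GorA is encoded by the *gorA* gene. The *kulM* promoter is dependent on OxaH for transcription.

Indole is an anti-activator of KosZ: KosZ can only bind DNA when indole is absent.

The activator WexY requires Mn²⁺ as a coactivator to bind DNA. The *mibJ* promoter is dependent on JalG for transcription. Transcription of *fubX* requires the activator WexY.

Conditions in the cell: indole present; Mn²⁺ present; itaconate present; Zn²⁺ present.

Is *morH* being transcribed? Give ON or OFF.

OFF

Zn²⁺ is present, so JalK is active.
Indole is present, so KosZ is inactive.
Required activator KosZ is absent, so *jalG* is not transcribed.
So JalG is not produced.
Required activator JalG is absent, so *mibJ* is not transcribed.
So MibJ is not produced.
Required activator MibJ is absent, so *dovY* is not transcribed.
So DovY is not produced.
Itaconate is present, so OxaH is active.
No repressor is bound and OxaH is active, so *kulM* is transcribed.
So KulM is produced and active.
Mn²⁺ is present, so WexY is active.
No repressor is bound and WexY is active, so *fubX* is transcribed.
So FubX is produced and active.
With repressor FubX bound, *orvJ* is not transcribed.
So OrvJ is not produced.
With repressor KulM bound, *gorA* is not transcribed.
So GorA is not produced.
With repressor JalK bound, *morH* is not transcribed.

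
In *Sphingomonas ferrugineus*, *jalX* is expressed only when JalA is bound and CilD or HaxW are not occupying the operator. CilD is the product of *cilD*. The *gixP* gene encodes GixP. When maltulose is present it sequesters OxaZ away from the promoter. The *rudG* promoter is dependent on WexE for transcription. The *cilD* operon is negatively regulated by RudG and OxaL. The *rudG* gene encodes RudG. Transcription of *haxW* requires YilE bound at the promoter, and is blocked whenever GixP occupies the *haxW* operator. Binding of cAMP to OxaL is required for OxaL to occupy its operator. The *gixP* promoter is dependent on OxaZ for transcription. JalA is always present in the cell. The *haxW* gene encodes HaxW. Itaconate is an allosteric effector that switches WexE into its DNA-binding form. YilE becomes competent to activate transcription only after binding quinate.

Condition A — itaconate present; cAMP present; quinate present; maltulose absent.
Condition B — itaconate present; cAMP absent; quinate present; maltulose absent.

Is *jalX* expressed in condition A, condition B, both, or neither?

both

Condition A:
JalA is produced constitutively and is active.
Itaconate is present, so WexE is active.
No repressor is bound and WexE is active, so *rudG* is transcribed.
So RudG is produced and active.
cAMP is present, so OxaL is active.
With repressor RudG bound, *cilD* is not transcribed.
So CilD is not produced.
Quinate is present, so YilE is active.
Maltulose is absent, so OxaZ is active.
No repressor is bound and OxaZ is active, so *gixP* is transcribed.
So GixP is produced and active.
With repressor GixP bound, *haxW* is not transcribed.
So HaxW is not produced.
No repressor is bound and JalA is active, so *jalX* is transcribed.
→ *jalX* is ON in A.
Condition B:
JalA is produced constitutively and is active.
Itaconate is present, so WexE is active.
No repressor is bound and WexE is active, so *rudG* is transcribed.
So RudG is produced and active.
cAMP is absent, so OxaL is inactive.
With repressor RudG bound, *cilD* is not transcribed.
So CilD is not produced.
Quinate is present, so YilE is active.
Maltulose is absent, so OxaZ is active.
No repressor is bound and OxaZ is active, so *gixP* is transcribed.
So GixP is produced and active.
With repressor GixP bound, *haxW* is not transcribed.
So HaxW is not produced.
No repressor is bound and JalA is active, so *jalX* is transcribed.
→ *jalX* is ON in B.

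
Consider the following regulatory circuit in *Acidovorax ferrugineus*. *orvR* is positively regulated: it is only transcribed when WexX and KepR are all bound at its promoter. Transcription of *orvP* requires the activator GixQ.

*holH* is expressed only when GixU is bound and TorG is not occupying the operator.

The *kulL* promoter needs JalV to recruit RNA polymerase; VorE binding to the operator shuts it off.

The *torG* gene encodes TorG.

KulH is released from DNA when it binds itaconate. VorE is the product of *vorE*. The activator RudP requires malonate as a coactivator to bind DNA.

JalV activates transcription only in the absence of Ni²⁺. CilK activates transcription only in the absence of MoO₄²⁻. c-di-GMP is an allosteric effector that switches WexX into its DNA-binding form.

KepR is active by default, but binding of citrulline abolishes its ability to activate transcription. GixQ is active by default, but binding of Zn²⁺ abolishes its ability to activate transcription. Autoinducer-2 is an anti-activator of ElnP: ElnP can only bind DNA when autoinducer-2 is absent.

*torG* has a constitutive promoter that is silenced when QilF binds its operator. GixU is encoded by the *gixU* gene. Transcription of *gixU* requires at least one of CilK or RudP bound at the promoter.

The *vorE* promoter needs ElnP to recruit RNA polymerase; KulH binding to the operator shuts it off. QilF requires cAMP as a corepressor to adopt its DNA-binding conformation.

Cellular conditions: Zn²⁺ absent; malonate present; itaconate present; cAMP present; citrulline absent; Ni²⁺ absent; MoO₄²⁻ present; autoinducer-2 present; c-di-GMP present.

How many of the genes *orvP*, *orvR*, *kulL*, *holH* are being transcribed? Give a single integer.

4

Zn²⁺ is absent, so GixQ is active.
No repressor is bound and GixQ is active, so *orvP* is transcribed.
→ *orvP* is ON.
c-di-GMP is present, so WexX is active.
Citrulline is absent, so KepR is active.
No repressor is bound and WexX and KepR are active, so *orvR* is transcribed.
→ *orvR* is ON.
Autoinducer-2 is present, so ElnP is inactive.
Itaconate is present, so KulH is inactive.
Required activator ElnP is absent, so *vorE* is not transcribed.
So VorE is not produced.
Ni²⁺ is absent, so JalV is active.
No repressor is bound and JalV is active, so *kulL* is transcribed.
→ *kulL* is ON.
cAMP is present, so QilF is active.
With repressor QilF bound, *torG* is not transcribed.
So TorG is not produced.
MoO₄²⁻ is present, so CilK is inactive.
Malonate is present, so RudP is active.
Activator RudP is present, so *gixU* is transcribed.
So GixU is produced and active.
No repressor is bound and GixU is active, so *holH* is transcribed.
→ *holH* is ON.
4 of the 4 genes are transcribed.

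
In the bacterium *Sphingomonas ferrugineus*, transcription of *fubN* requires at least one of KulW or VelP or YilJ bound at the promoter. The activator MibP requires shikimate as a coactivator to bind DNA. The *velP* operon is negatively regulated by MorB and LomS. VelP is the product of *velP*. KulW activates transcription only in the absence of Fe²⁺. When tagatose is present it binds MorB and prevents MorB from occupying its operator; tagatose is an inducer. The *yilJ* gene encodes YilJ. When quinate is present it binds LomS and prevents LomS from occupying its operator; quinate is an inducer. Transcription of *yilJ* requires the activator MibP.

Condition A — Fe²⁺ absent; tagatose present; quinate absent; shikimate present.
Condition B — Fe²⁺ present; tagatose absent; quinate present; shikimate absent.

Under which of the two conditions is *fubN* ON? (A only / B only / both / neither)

A only

Condition A:
Fe²⁺ is absent, so KulW is active.
Tagatose is present, so MorB is inactive.
Quinate is absent, so LomS is active.
With repressor LomS bound, *velP* is not transcribed.
So VelP is not produced.
Shikimate is present, so MibP is active.
No repressor is bound and MibP is active, so *yilJ* is transcribed.
So YilJ is produced and active.
Activator KulW is present, so *fubN* is transcribed.
→ *fubN* is ON in A.
Condition B:
Fe²⁺ is present, so KulW is inactive.
Tagatose is absent, so MorB is active.
Quinate is present, so LomS is inactive.
With repressor MorB bound, *velP* is not transcribed.
So VelP is not produced.
Shikimate is absent, so MibP is inactive.
Required activator MibP is absent, so *yilJ* is not transcribed.
So YilJ is not produced.
No activator is available at the *fubN* promoter, so *fubN* is not transcribed.
→ *fubN* is OFF in B.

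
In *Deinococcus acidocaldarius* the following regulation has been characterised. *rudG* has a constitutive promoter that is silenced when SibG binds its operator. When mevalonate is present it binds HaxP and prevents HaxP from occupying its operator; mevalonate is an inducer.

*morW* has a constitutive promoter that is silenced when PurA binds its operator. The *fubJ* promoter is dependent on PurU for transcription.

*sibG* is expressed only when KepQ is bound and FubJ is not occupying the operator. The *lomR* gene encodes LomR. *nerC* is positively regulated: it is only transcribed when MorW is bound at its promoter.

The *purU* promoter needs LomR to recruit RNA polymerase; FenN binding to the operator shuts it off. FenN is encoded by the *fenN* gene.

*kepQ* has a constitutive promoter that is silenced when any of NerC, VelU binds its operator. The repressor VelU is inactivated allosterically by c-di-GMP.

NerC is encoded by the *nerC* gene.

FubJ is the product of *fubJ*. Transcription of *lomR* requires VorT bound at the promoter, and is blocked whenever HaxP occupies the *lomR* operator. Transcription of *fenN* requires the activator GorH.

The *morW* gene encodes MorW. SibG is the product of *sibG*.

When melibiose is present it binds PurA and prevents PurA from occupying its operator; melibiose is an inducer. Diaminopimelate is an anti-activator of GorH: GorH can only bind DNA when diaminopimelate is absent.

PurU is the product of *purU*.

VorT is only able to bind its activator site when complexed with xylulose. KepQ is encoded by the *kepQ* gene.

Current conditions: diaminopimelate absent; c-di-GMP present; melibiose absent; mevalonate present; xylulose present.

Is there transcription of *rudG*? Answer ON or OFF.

Melibiose is absent, so PurA is active.
With repressor PurA bound, *morW* is not transcribed.
So MorW is not produced.
Required activator MorW is absent, so *nerC* is not transcribed.
So NerC is not produced.
c-di-GMP is present, so VelU is inactive.
With no repressor bound, *kepQ* is transcribed.
So KepQ is produced and active.
Mevalonate is present, so HaxP is inactive.
Xylulose is present, so VorT is active.
No repressor is bound and VorT is active, so *lomR* is transcribed.
So LomR is produced and active.
Diaminopimelate is absent, so GorH is active.
No repressor is bound and GorH is active, so *fenN* is transcribed.
So FenN is produced and active.
With repressor FenN bound, *purU* is not transcribed.
So PurU is not produced.
Required activator PurU is absent, so *fubJ* is not transcribed.
So FubJ is not produced.
No repressor is bound and KepQ is active, so *sibG* is transcribed.
So SibG is produced and active.
With repressor SibG bound, *rudG* is not transcribed.

OFF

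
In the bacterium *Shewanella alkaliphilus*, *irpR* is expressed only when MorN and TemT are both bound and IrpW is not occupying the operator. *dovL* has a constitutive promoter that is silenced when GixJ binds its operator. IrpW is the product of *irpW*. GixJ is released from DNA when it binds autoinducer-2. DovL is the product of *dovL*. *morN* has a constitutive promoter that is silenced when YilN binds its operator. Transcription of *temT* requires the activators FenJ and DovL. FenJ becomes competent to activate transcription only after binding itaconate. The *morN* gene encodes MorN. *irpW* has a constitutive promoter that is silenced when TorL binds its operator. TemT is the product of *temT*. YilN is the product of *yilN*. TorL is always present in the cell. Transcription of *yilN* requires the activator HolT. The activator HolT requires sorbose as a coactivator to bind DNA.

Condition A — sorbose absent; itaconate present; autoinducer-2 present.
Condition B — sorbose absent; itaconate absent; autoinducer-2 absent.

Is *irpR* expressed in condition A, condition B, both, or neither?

A only

Condition A:
Sorbose is absent, so HolT is inactive.
Required activator HolT is absent, so *yilN* is not transcribed.
So YilN is not produced.
With no repressor bound, *morN* is transcribed.
So MorN is produced and active.
Itaconate is present, so FenJ is active.
Autoinducer-2 is present, so GixJ is inactive.
With no repressor bound, *dovL* is transcribed.
So DovL is produced and active.
No repressor is bound and FenJ and DovL are active, so *temT* is transcribed.
So TemT is produced and active.
TorL is produced constitutively and is active.
With repressor TorL bound, *irpW* is not transcribed.
So IrpW is not produced.
No repressor is bound and MorN and TemT are active, so *irpR* is transcribed.
→ *irpR* is ON in A.
Condition B:
Sorbose is absent, so HolT is inactive.
Required activator HolT is absent, so *yilN* is not transcribed.
So YilN is not produced.
With no repressor bound, *morN* is transcribed.
So MorN is produced and active.
Itaconate is absent, so FenJ is inactive.
Autoinducer-2 is absent, so GixJ is active.
With repressor GixJ bound, *dovL* is not transcribed.
So DovL is not produced.
Required activator FenJ is absent, so *temT* is not transcribed.
So TemT is not produced.
TorL is produced constitutively and is active.
With repressor TorL bound, *irpW* is not transcribed.
So IrpW is not produced.
Required activator TemT is absent, so *irpR* is not transcribed.
→ *irpR* is OFF in B.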